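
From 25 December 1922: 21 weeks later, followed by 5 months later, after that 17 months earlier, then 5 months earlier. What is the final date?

December 21, 1921

Advancing 21 weeks (= 147 days) from December 25, 1922:
December has 31 days, so 31 − 25 = 6 days remain after December 25, 1922; 147 − 6 = 141 left.
January 1923 has 31 days: 141 − 31 = 110 left.
February 1923 has 28 days (1923 is not a leap year): 110 − 28 = 82 left.
March 1923 has 31 days: 82 − 31 = 51 left.
April 1923 has 30 days: 51 − 30 = 21 left.
21 days into May 1923 → May 21, 1923.
Adding 5 months from May 21, 1923:
month 5 + 5 = 10 → October 1923.
Day 21 is valid in October, giving October 21, 1923.
Going back 17 months from October 21, 1923:
month 10 − 17 = -7, which is month 5 of year 1922 → May 1922.
Day 21 is valid in May, giving May 21, 1922.
Counting back 5 months from May 21, 1922:
month 5 − 5 = 0, which is month 12 of year 1921 → December 1921.
Day 21 is valid in December, giving December 21, 1921.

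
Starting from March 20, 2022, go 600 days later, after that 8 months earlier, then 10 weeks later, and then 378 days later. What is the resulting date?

Adding 600 days from March 20, 2022:
March has 31 days, so 31 − 20 = 11 days remain after March 20, 2022; 600 − 11 = 589 left.
April 2022 has 30 days: 589 − 30 = 559 left.
May 2022 has 31 days: 559 − 31 = 528 left.
June 2022 has 30 days: 528 − 30 = 498 left.
July 2022 has 31 days: 498 − 31 = 467 left.
August 2022 has 31 days: 467 − 31 = 436 left.
September 2022 has 30 days: 436 − 30 = 406 left.
October 2022 has 31 days: 406 − 31 = 375 left.
November 2022 has 30 days: 375 − 30 = 345 left.
December 2022 has 31 days: 345 − 31 = 314 left.
January 2023 has 31 days: 314 − 31 = 283 left.
February 2023 has 28 days (2023 is not a leap year): 283 − 28 = 255 left.
March 2023 has 31 days: 255 − 31 = 224 left.
April 2023 has 30 days: 224 − 30 = 194 left.
May 2023 has 31 days: 194 − 31 = 163 left.
June 2023 has 30 days: 163 − 30 = 133 left.
July 2023 has 31 days: 133 − 31 = 102 left.
August 2023 has 31 days: 102 − 31 = 71 left.
September 2023 has 30 days: 71 − 30 = 41 left.
October 2023 has 31 days: 41 − 31 = 10 left.
10 days into November 2023 → November 10, 2023.
Going back 8 months from November 10, 2023:
month 11 − 8 = 3 → March 2023.
Day 10 is valid in March, giving March 10, 2023.
Advancing 10 weeks (= 70 days) from March 10, 2023:
March has 31 days, so 31 − 10 = 21 days remain after March 10, 2023; 70 − 21 = 49 left.
April 2023 has 30 days: 49 − 30 = 19 left.
19 days into May 2023 → May 19, 2023.
Counting forward 378 days from May 19, 2023:
May has 31 days, so 31 − 19 = 12 days remain after May 19, 2023; 378 − 12 = 366 left.
June 2023 has 30 days: 366 − 30 = 336 left.
July 2023 has 31 days: 336 − 31 = 305 left.
August 2023 has 31 days: 305 − 31 = 274 left.
September 2023 has 30 days: 274 − 30 = 244 left.
October 2023 has 31 days: 244 − 31 = 213 left.
November 2023 has 30 days: 213 − 30 = 183 left.
December 2023 has 31 days: 183 − 31 = 152 left.
January 2024 has 31 days: 152 − 31 = 121 left.
February 2024 has 29 days (2024 is a leap year): 121 − 29 = 92 left.
March 2024 has 31 days: 92 − 31 = 61 left.
April 2024 has 30 days: 61 − 30 = 31 left.
31 days into May 2024 → May 31, 2024.

May 31, 2024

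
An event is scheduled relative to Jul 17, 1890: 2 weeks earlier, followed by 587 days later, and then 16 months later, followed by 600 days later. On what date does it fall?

Counting back 2 weeks (= 14 days) from July 17, 1890:
17 − 14 = 3, still in July 1890.
Adding 587 days from July 3, 1890:
July has 31 days, so 31 − 3 = 28 days remain after July 3, 1890; 587 − 28 = 559 left.
August 1890 has 31 days: 559 − 31 = 528 left.
September 1890 has 30 days: 528 − 30 = 498 left.
October 1890 has 31 days: 498 − 31 = 467 left.
November 1890 has 30 days: 467 − 30 = 437 left.
December 1890 has 31 days: 437 − 31 = 406 left.
January 1891 has 31 days: 406 − 31 = 375 left.
February 1891 has 28 days (1891 is not a leap year): 375 − 28 = 347 left.
March 1891 has 31 days: 347 − 31 = 316 left.
April 1891 has 30 days: 316 − 30 = 286 left.
May 1891 has 31 days: 286 − 31 = 255 left.
June 1891 has 30 days: 255 − 30 = 225 left.
July 1891 has 31 days: 225 − 31 = 194 left.
August 1891 has 31 days: 194 − 31 = 163 left.
September 1891 has 30 days: 163 − 30 = 133 left.
October 1891 has 31 days: 133 − 31 = 102 left.
November 1891 has 30 days: 102 − 30 = 72 left.
December 1891 has 31 days: 72 − 31 = 41 left.
January 1892 has 31 days: 41 − 31 = 10 left.
10 days into February 1892 → February 10, 1892.
Advancing 16 months from February 10, 1892:
month 2 + 16 = 18, which is month 6 of year 1893 → June 1893.
Day 10 is valid in June, giving June 10, 1893.
Counting forward 600 days from June 10, 1893:
June has 30 days, so 30 − 10 = 20 days remain after June 10, 1893; 600 − 20 = 580 left.
July 1893 has 31 days: 580 − 31 = 549 left.
August 1893 has 31 days: 549 − 31 = 518 left.
September 1893 has 30 days: 518 − 30 = 488 left.
October 1893 has 31 days: 488 − 31 = 457 left.
November 1893 has 30 days: 457 − 30 = 427 left.
December 1893 has 31 days: 427 − 31 = 396 left.
January 1894 has 31 days: 396 − 31 = 365 left.
February 1894 has 28 days (1894 is not a leap year): 365 − 28 = 337 left.
March 1894 has 31 days: 337 − 31 = 306 left.
April 1894 has 30 days: 306 − 30 = 276 left.
May 1894 has 31 days: 276 − 31 = 245 left.
June 1894 has 30 days: 245 − 30 = 215 left.
July 1894 has 31 days: 215 − 31 = 184 left.
August 1894 has 31 days: 184 − 31 = 153 left.
September 1894 has 30 days: 153 − 30 = 123 left.
October 1894 has 31 days: 123 − 31 = 92 left.
November 1894 has 30 days: 92 − 30 = 62 left.
December 1894 has 31 days: 62 − 31 = 31 left.
31 days into January 1895 → January 31, 1895.

January 31, 1895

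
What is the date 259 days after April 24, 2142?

January 8, 2143

Advancing 259 days from April 24, 2142.
April has 30 days, so 30 − 24 = 6 days remain after April 24, 2142; 259 − 6 = 253 left.
May 2142 has 31 days: 253 − 31 = 222 left.
June 2142 has 30 days: 222 − 30 = 192 left.
July 2142 has 31 days: 192 − 31 = 161 left.
August 2142 has 31 days: 161 − 31 = 130 left.
September 2142 has 30 days: 130 − 30 = 100 left.
October 2142 has 31 days: 100 − 31 = 69 left.
November 2142 has 30 days: 69 − 30 = 39 left.
December 2142 has 31 days: 39 − 31 = 8 left.
8 days into January 2143 → January 8, 2143.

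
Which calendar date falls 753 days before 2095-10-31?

October 8, 2093

Subtracting 753 days from October 31, 2095.
Going back 31 days from October 31, 2095 reaches the end of the previous month; 753 − 31 = 722 left.
September 2095 has 30 days: 722 − 30 = 692 left.
August 2095 has 31 days: 692 − 31 = 661 left.
July 2095 has 31 days: 661 − 31 = 630 left.
June 2095 has 30 days: 630 − 30 = 600 left.
May 2095 has 31 days: 600 − 31 = 569 left.
April 2095 has 30 days: 569 − 30 = 539 left.
March 2095 has 31 days: 539 − 31 = 508 left.
February 2095 has 28 days (2095 is not a leap year): 508 − 28 = 480 left.
January 2095 has 31 days: 480 − 31 = 449 left.
December 2094 has 31 days: 449 − 31 = 418 left.
November 2094 has 30 days: 418 − 30 = 388 left.
October 2094 has 31 days: 388 − 31 = 357 left.
September 2094 has 30 days: 357 − 30 = 327 left.
August 2094 has 31 days: 327 − 31 = 296 left.
July 2094 has 31 days: 296 − 31 = 265 left.
June 2094 has 30 days: 265 − 30 = 235 left.
May 2094 has 31 days: 235 − 31 = 204 left.
April 2094 has 30 days: 204 − 30 = 174 left.
March 2094 has 31 days: 174 − 31 = 143 left.
February 2094 has 28 days (2094 is not a leap year): 143 − 28 = 115 left.
January 2094 has 31 days: 115 − 31 = 84 left.
December 2093 has 31 days: 84 − 31 = 53 left.
November 2093 has 30 days: 53 − 30 = 23 left.
October 2093 has 31 days; 31 − 23 = 8 → October 8, 2093.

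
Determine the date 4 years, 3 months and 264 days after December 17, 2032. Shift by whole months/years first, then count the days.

Adding 4 years, 3 months and 264 days from December 17, 2032: first the month/year part, then the days.
+4 years → 2036; month 12 + 3 = 15, which is month 3 of year 2037 → March 2037.
Day 17 is valid in March, giving March 17, 2037.
Now add 264 days from March 17, 2037.
March has 31 days, so 31 − 17 = 14 days remain after March 17, 2037; 264 − 14 = 250 left.
April 2037 has 30 days: 250 − 30 = 220 left.
May 2037 has 31 days: 220 − 31 = 189 left.
June 2037 has 30 days: 189 − 30 = 159 left.
July 2037 has 31 days: 159 − 31 = 128 left.
August 2037 has 31 days: 128 − 31 = 97 left.
September 2037 has 30 days: 97 − 30 = 67 left.
October 2037 has 31 days: 67 − 31 = 36 left.
November 2037 has 30 days: 36 − 30 = 6 left.
6 days into December 2037 → December 6, 2037.

December 6, 2037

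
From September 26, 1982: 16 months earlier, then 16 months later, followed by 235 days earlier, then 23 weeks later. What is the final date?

July 14, 1982

Counting back 16 months from September 26, 1982:
month 9 − 16 = -7, which is month 5 of year 1981 → May 1981.
Day 26 is valid in May, giving May 26, 1981.
Counting forward 16 months from May 26, 1981:
month 5 + 16 = 21, which is month 9 of year 1982 → September 1982.
Day 26 is valid in September, giving September 26, 1982.
Subtracting 235 days from September 26, 1982:
Going back 26 days from September 26, 1982 reaches the end of the previous month; 235 − 26 = 209 left.
August 1982 has 31 days: 209 − 31 = 178 left.
July 1982 has 31 days: 178 − 31 = 147 left.
June 1982 has 30 days: 147 − 30 = 117 left.
May 1982 has 31 days: 117 − 31 = 86 left.
April 1982 has 30 days: 86 − 30 = 56 left.
March 1982 has 31 days: 56 − 31 = 25 left.
February 1982 has 28 days; 28 − 25 = 3 → February 3, 1982.
Adding 23 weeks (= 161 days) from February 3, 1982:
February has 28 days, so 28 − 3 = 25 days remain after February 3, 1982; 161 − 25 = 136 left.
March 1982 has 31 days: 136 − 31 = 105 left.
April 1982 has 30 days: 105 − 30 = 75 left.
May 1982 has 31 days: 75 − 31 = 44 left.
June 1982 has 30 days: 44 − 30 = 14 left.
14 days into July 1982 → July 14, 1982.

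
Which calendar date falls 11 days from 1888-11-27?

December 8, 1888

Counting forward 11 days from November 27, 1888.
November has 30 days, so 30 − 27 = 3 days remain after November 27, 1888; 11 − 3 = 8 left.
8 days into December 1888 → December 8, 1888.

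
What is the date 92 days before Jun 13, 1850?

Subtracting 92 days from June 13, 1850.
Going back 13 days from June 13, 1850 reaches the end of the previous month; 92 − 13 = 79 left.
May 1850 has 31 days: 79 − 31 = 48 left.
April 1850 has 30 days: 48 − 30 = 18 left.
March 1850 has 31 days; 31 − 18 = 13 → March 13, 1850.

March 13, 1850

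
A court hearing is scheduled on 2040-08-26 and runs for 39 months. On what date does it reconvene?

November 26, 2043

Advancing 39 months from August 26, 2040.
month 8 + 39 = 47, which is month 11 of year 2043 → November 2043.
Day 26 is valid in November, giving November 26, 2043.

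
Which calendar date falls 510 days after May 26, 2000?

October 18, 2001

Adding 510 days from May 26, 2000.
May has 31 days, so 31 − 26 = 5 days remain after May 26, 2000; 510 − 5 = 505 left.
June 2000 has 30 days: 505 − 30 = 475 left.
July 2000 has 31 days: 475 − 31 = 444 left.
August 2000 has 31 days: 444 − 31 = 413 left.
September 2000 has 30 days: 413 − 30 = 383 left.
October 2000 has 31 days: 383 − 31 = 352 left.
November 2000 has 30 days: 352 − 30 = 322 left.
December 2000 has 31 days: 322 − 31 = 291 left.
January 2001 has 31 days: 291 − 31 = 260 left.
February 2001 has 28 days (2001 is not a leap year): 260 − 28 = 232 left.
March 2001 has 31 days: 232 − 31 = 201 left.
April 2001 has 30 days: 201 − 30 = 171 left.
May 2001 has 31 days: 171 − 31 = 140 left.
June 2001 has 30 days: 140 − 30 = 110 left.
July 2001 has 31 days: 110 − 31 = 79 left.
August 2001 has 31 days: 79 − 31 = 48 left.
September 2001 has 30 days: 48 − 30 = 18 left.
18 days into October 2001 → October 18, 2001.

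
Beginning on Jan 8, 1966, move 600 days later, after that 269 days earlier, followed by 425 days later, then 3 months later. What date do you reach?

May 3, 1968

Counting forward 600 days from January 8, 1966:
January has 31 days, so 31 − 8 = 23 days remain after January 8, 1966; 600 − 23 = 577 left.
February 1966 has 28 days (1966 is not a leap year): 577 − 28 = 549 left.
March 1966 has 31 days: 549 − 31 = 518 left.
April 1966 has 30 days: 518 − 30 = 488 left.
May 1966 has 31 days: 488 − 31 = 457 left.
June 1966 has 30 days: 457 − 30 = 427 left.
July 1966 has 31 days: 427 − 31 = 396 left.
August 1966 has 31 days: 396 − 31 = 365 left.
September 1966 has 30 days: 365 − 30 = 335 left.
October 1966 has 31 days: 335 − 31 = 304 left.
November 1966 has 30 days: 304 − 30 = 274 left.
December 1966 has 31 days: 274 − 31 = 243 left.
January 1967 has 31 days: 243 − 31 = 212 left.
February 1967 has 28 days (1967 is not a leap year): 212 − 28 = 184 left.
March 1967 has 31 days: 184 − 31 = 153 left.
April 1967 has 30 days: 153 − 30 = 123 left.
May 1967 has 31 days: 123 − 31 = 92 left.
June 1967 has 30 days: 92 − 30 = 62 left.
July 1967 has 31 days: 62 − 31 = 31 left.
31 days into August 1967 → August 31, 1967.
Subtracting 269 days from August 31, 1967:
Going back 31 days from August 31, 1967 reaches the end of the previous month; 269 − 31 = 238 left.
July 1967 has 31 days: 238 − 31 = 207 left.
June 1967 has 30 days: 207 − 30 = 177 left.
May 1967 has 31 days: 177 − 31 = 146 left.
April 1967 has 30 days: 146 − 30 = 116 left.
March 1967 has 31 days: 116 − 31 = 85 left.
February 1967 has 28 days (1967 is not a leap year): 85 − 28 = 57 left.
January 1967 has 31 days: 57 − 31 = 26 left.
December 1966 has 31 days; 31 − 26 = 5 → December 5, 1966.
Counting forward 425 days from December 5, 1966:
December has 31 days, so 31 − 5 = 26 days remain after December 5, 1966; 425 − 26 = 399 left.
January 1967 has 31 days: 399 − 31 = 368 left.
February 1967 has 28 days (1967 is not a leap year): 368 − 28 = 340 left.
March 1967 has 31 days: 340 − 31 = 309 left.
April 1967 has 30 days: 309 − 30 = 279 left.
May 1967 has 31 days: 279 − 31 = 248 left.
June 1967 has 30 days: 248 − 30 = 218 left.
July 1967 has 31 days: 218 − 31 = 187 left.
August 1967 has 31 days: 187 − 31 = 156 left.
September 1967 has 30 days: 156 − 30 = 126 left.
October 1967 has 31 days: 126 − 31 = 95 left.
November 1967 has 30 days: 95 − 30 = 65 left.
December 1967 has 31 days: 65 − 31 = 34 left.
January 1968 has 31 days: 34 − 31 = 3 left.
3 days into February 1968 → February 3, 1968.
Counting forward 3 months from February 3, 1968:
month 2 + 3 = 5 → May 1968.
Day 3 is valid in May, giving May 3, 1968.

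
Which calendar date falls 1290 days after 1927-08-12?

February 22, 1931

Advancing 1290 days from August 12, 1927.
August has 31 days, so 31 − 12 = 19 days remain after August 12, 1927; 1290 − 19 = 1271 left.
September 1927 has 30 days: 1271 − 30 = 1241 left.
October 1927 has 31 days: 1241 − 31 = 1210 left.
November 1927 has 30 days: 1210 − 30 = 1180 left.
December 1927 has 31 days: 1180 − 31 = 1149 left.
January 1928 has 31 days: 1149 − 31 = 1118 left.
February 1928 has 29 days (1928 is a leap year): 1118 − 29 = 1089 left.
March 1928 has 31 days: 1089 − 31 = 1058 left.
April 1928 has 30 days: 1058 − 30 = 1028 left.
May 1928 has 31 days: 1028 − 31 = 997 left.
June 1928 has 30 days: 997 − 30 = 967 left.
July 1928 has 31 days: 967 − 31 = 936 left.
August 1928 has 31 days: 936 − 31 = 905 left.
September 1928 has 30 days: 905 − 30 = 875 left.
October 1928 has 31 days: 875 − 31 = 844 left.
November 1928 has 30 days: 844 − 30 = 814 left.
December 1928 has 31 days: 814 − 31 = 783 left.
January 1929 has 31 days: 783 − 31 = 752 left.
February 1929 has 28 days (1929 is not a leap year): 752 − 28 = 724 left.
March 1929 has 31 days: 724 − 31 = 693 left.
April 1929 has 30 days: 693 − 30 = 663 left.
May 1929 has 31 days: 663 − 31 = 632 left.
June 1929 has 30 days: 632 − 30 = 602 left.
July 1929 has 31 days: 602 − 31 = 571 left.
August 1929 has 31 days: 571 − 31 = 540 left.
September 1929 has 30 days: 540 − 30 = 510 left.
October 1929 has 31 days: 510 − 31 = 479 left.
November 1929 has 30 days: 479 − 30 = 449 left.
December 1929 has 31 days: 449 − 31 = 418 left.
January 1930 has 31 days: 418 − 31 = 387 left.
February 1930 has 28 days (1930 is not a leap year): 387 − 28 = 359 left.
March 1930 has 31 days: 359 − 31 = 328 left.
April 1930 has 30 days: 328 − 30 = 298 left.
May 1930 has 31 days: 298 − 31 = 267 left.
June 1930 has 30 days: 267 − 30 = 237 left.
July 1930 has 31 days: 237 − 31 = 206 left.
August 1930 has 31 days: 206 − 31 = 175 left.
September 1930 has 30 days: 175 − 30 = 145 left.
October 1930 has 31 days: 145 − 31 = 114 left.
November 1930 has 30 days: 114 − 30 = 84 left.
December 1930 has 31 days: 84 − 31 = 53 left.
January 1931 has 31 days: 53 − 31 = 22 left.
22 days into February 1931 → February 22, 1931.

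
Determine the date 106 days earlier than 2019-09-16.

Going back 106 days from September 16, 2019.
Going back 16 days from September 16, 2019 reaches the end of the previous month; 106 − 16 = 90 left.
August 2019 has 31 days: 90 − 31 = 59 left.
July 2019 has 31 days: 59 − 31 = 28 left.
June 2019 has 30 days; 30 − 28 = 2 → June 2, 2019.

June 2, 2019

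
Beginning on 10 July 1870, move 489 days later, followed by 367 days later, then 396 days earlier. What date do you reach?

Advancing 489 days from July 10, 1870:
July has 31 days, so 31 − 10 = 21 days remain after July 10, 1870; 489 − 21 = 468 left.
August 1870 has 31 days: 468 − 31 = 437 left.
September 1870 has 30 days: 437 − 30 = 407 left.
October 1870 has 31 days: 407 − 31 = 376 left.
November 1870 has 30 days: 376 − 30 = 346 left.
December 1870 has 31 days: 346 − 31 = 315 left.
January 1871 has 31 days: 315 − 31 = 284 left.
February 1871 has 28 days (1871 is not a leap year): 284 − 28 = 256 left.
March 1871 has 31 days: 256 − 31 = 225 left.
April 1871 has 30 days: 225 − 30 = 195 left.
May 1871 has 31 days: 195 − 31 = 164 left.
June 1871 has 30 days: 164 − 30 = 134 left.
July 1871 has 31 days: 134 − 31 = 103 left.
August 1871 has 31 days: 103 − 31 = 72 left.
September 1871 has 30 days: 72 − 30 = 42 left.
October 1871 has 31 days: 42 − 31 = 11 left.
11 days into November 1871 → November 11, 1871.
Counting forward 367 days from November 11, 1871:
November has 30 days, so 30 − 11 = 19 days remain after November 11, 1871; 367 − 19 = 348 left.
December 1871 has 31 days: 348 − 31 = 317 left.
January 1872 has 31 days: 317 − 31 = 286 left.
February 1872 has 29 days (1872 is a leap year): 286 − 29 = 257 left.
March 1872 has 31 days: 257 − 31 = 226 left.
April 1872 has 30 days: 226 − 30 = 196 left.
May 1872 has 31 days: 196 − 31 = 165 left.
June 1872 has 30 days: 165 − 30 = 135 left.
July 1872 has 31 days: 135 − 31 = 104 left.
August 1872 has 31 days: 104 − 31 = 73 left.
September 1872 has 30 days: 73 − 30 = 43 left.
October 1872 has 31 days: 43 − 31 = 12 left.
12 days into November 1872 → November 12, 1872.
Subtracting 396 days from November 12, 1872:
Going back 12 days from November 12, 1872 reaches the end of the previous month; 396 − 12 = 384 left.
October 1872 has 31 days: 384 − 31 = 353 left.
September 1872 has 30 days: 353 − 30 = 323 left.
August 1872 has 31 days: 323 − 31 = 292 left.
July 1872 has 31 days: 292 − 31 = 261 left.
June 1872 has 30 days: 261 − 30 = 231 left.
May 1872 has 31 days: 231 − 31 = 200 left.
April 1872 has 30 days: 200 − 30 = 170 left.
March 1872 has 31 days: 170 − 31 = 139 left.
February 1872 has 29 days (1872 is a leap year): 139 − 29 = 110 left.
January 1872 has 31 days: 110 − 31 = 79 left.
December 1871 has 31 days: 79 − 31 = 48 left.
November 1871 has 30 days: 48 − 30 = 18 left.
October 1871 has 31 days; 31 − 18 = 13 → October 13, 1871.

October 13, 1871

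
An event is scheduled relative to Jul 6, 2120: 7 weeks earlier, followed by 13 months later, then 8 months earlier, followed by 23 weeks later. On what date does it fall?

March 28, 2121

Subtracting 7 weeks (= 49 days) from July 6, 2120:
Going back 6 days from July 6, 2120 reaches the end of the previous month; 49 − 6 = 43 left.
June 2120 has 30 days: 43 − 30 = 13 left.
May 2120 has 31 days; 31 − 13 = 18 → May 18, 2120.
Adding 13 months from May 18, 2120:
month 5 + 13 = 18, which is month 6 of year 2121 → June 2121.
Day 18 is valid in June, giving June 18, 2121.
Subtracting 8 months from June 18, 2121:
month 6 − 8 = -2, which is month 10 of year 2120 → October 2120.
Day 18 is valid in October, giving October 18, 2120.
Adding 23 weeks (= 161 days) from October 18, 2120:
October has 31 days, so 31 − 18 = 13 days remain after October 18, 2120; 161 − 13 = 148 left.
November 2120 has 30 days: 148 − 30 = 118 left.
December 2120 has 31 days: 118 − 31 = 87 left.
January 2121 has 31 days: 87 − 31 = 56 left.
February 2121 has 28 days (2121 is not a leap year): 56 − 28 = 28 left.
28 days into March 2121 → March 28, 2121.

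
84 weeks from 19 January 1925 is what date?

August 30, 1926

Counting forward 84 weeks = 588 days from January 19, 1925.
January has 31 days, so 31 − 19 = 12 days remain after January 19, 1925; 588 − 12 = 576 left.
February 1925 has 28 days (1925 is not a leap year): 576 − 28 = 548 left.
March 1925 has 31 days: 548 − 31 = 517 left.
April 1925 has 30 days: 517 − 30 = 487 left.
May 1925 has 31 days: 487 − 31 = 456 left.
June 1925 has 30 days: 456 − 30 = 426 left.
July 1925 has 31 days: 426 − 31 = 395 left.
August 1925 has 31 days: 395 − 31 = 364 left.
September 1925 has 30 days: 364 − 30 = 334 left.
October 1925 has 31 days: 334 − 31 = 303 left.
November 1925 has 30 days: 303 − 30 = 273 left.
December 1925 has 31 days: 273 − 31 = 242 left.
January 1926 has 31 days: 242 − 31 = 211 left.
February 1926 has 28 days (1926 is not a leap year): 211 − 28 = 183 left.
March 1926 has 31 days: 183 − 31 = 152 left.
April 1926 has 30 days: 152 − 30 = 122 left.
May 1926 has 31 days: 122 − 31 = 91 left.
June 1926 has 30 days: 91 − 30 = 61 left.
July 1926 has 31 days: 61 − 31 = 30 left.
30 days into August 1926 → August 30, 1926.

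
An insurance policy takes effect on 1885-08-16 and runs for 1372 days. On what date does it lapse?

Counting forward 1372 days from August 16, 1885.
August has 31 days, so 31 − 16 = 15 days remain after August 16, 1885; 1372 − 15 = 1357 left.
September 1885 has 30 days: 1357 − 30 = 1327 left.
October 1885 has 31 days: 1327 − 31 = 1296 left.
November 1885 has 30 days: 1296 − 30 = 1266 left.
December 1885 has 31 days: 1266 − 31 = 1235 left.
January 1886 has 31 days: 1235 − 31 = 1204 left.
February 1886 has 28 days (1886 is not a leap year): 1204 − 28 = 1176 left.
March 1886 has 31 days: 1176 − 31 = 1145 left.
April 1886 has 30 days: 1145 − 30 = 1115 left.
May 1886 has 31 days: 1115 − 31 = 1084 left.
June 1886 has 30 days: 1084 − 30 = 1054 left.
July 1886 has 31 days: 1054 − 31 = 1023 left.
August 1886 has 31 days: 1023 − 31 = 992 left.
September 1886 has 30 days: 992 − 30 = 962 left.
October 1886 has 31 days: 962 − 31 = 931 left.
November 1886 has 30 days: 931 − 30 = 901 left.
December 1886 has 31 days: 901 − 31 = 870 left.
January 1887 has 31 days: 870 − 31 = 839 left.
February 1887 has 28 days (1887 is not a leap year): 839 − 28 = 811 left.
March 1887 has 31 days: 811 − 31 = 780 left.
April 1887 has 30 days: 780 − 30 = 750 left.
May 1887 has 31 days: 750 − 31 = 719 left.
June 1887 has 30 days: 719 − 30 = 689 left.
July 1887 has 31 days: 689 − 31 = 658 left.
August 1887 has 31 days: 658 − 31 = 627 left.
September 1887 has 30 days: 627 − 30 = 597 left.
October 1887 has 31 days: 597 − 31 = 566 left.
November 1887 has 30 days: 566 − 30 = 536 left.
December 1887 has 31 days: 536 − 31 = 505 left.
January 1888 has 31 days: 505 − 31 = 474 left.
February 1888 has 29 days (1888 is a leap year): 474 − 29 = 445 left.
March 1888 has 31 days: 445 − 31 = 414 left.
April 1888 has 30 days: 414 − 30 = 384 left.
May 1888 has 31 days: 384 − 31 = 353 left.
June 1888 has 30 days: 353 − 30 = 323 left.
July 1888 has 31 days: 323 − 31 = 292 left.
August 1888 has 31 days: 292 − 31 = 261 left.
September 1888 has 30 days: 261 − 30 = 231 left.
October 1888 has 31 days: 231 − 31 = 200 left.
November 1888 has 30 days: 200 − 30 = 170 left.
December 1888 has 31 days: 170 − 31 = 139 left.
January 1889 has 31 days: 139 − 31 = 108 left.
February 1889 has 28 days (1889 is not a leap year): 108 − 28 = 80 left.
March 1889 has 31 days: 80 − 31 = 49 left.
April 1889 has 30 days: 49 − 30 = 19 left.
19 days into May 1889 → May 19, 1889.

May 19, 1889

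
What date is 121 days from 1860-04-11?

Counting forward 121 days from April 11, 1860.
April has 30 days, so 30 − 11 = 19 days remain after April 11, 1860; 121 − 19 = 102 left.
May 1860 has 31 days: 102 − 31 = 71 left.
June 1860 has 30 days: 71 − 30 = 41 left.
July 1860 has 31 days: 41 − 31 = 10 left.
10 days into August 1860 → August 10, 1860.

August 10, 1860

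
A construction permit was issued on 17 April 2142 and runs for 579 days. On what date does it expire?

November 17, 2143

Counting forward 579 days from April 17, 2142.
April has 30 days, so 30 − 17 = 13 days remain after April 17, 2142; 579 − 13 = 566 left.
May 2142 has 31 days: 566 − 31 = 535 left.
June 2142 has 30 days: 535 − 30 = 505 left.
July 2142 has 31 days: 505 − 31 = 474 left.
August 2142 has 31 days: 474 − 31 = 443 left.
September 2142 has 30 days: 443 − 30 = 413 left.
October 2142 has 31 days: 413 − 31 = 382 left.
November 2142 has 30 days: 382 − 30 = 352 left.
December 2142 has 31 days: 352 − 31 = 321 left.
January 2143 has 31 days: 321 − 31 = 290 left.
February 2143 has 28 days (2143 is not a leap year): 290 − 28 = 262 left.
March 2143 has 31 days: 262 − 31 = 231 left.
April 2143 has 30 days: 231 − 30 = 201 left.
May 2143 has 31 days: 201 − 31 = 170 left.
June 2143 has 30 days: 170 − 30 = 140 left.
July 2143 has 31 days: 140 − 31 = 109 left.
August 2143 has 31 days: 109 − 31 = 78 left.
September 2143 has 30 days: 78 − 30 = 48 left.
October 2143 has 31 days: 48 − 31 = 17 left.
17 days into November 2143 → November 17, 2143.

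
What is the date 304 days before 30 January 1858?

April 1, 1857

Subtracting 304 days from January 30, 1858.
Going back 30 days from January 30, 1858 reaches the end of the previous month; 304 − 30 = 274 left.
December 1857 has 31 days: 274 − 31 = 243 left.
November 1857 has 30 days: 243 − 30 = 213 left.
October 1857 has 31 days: 213 − 31 = 182 left.
September 1857 has 30 days: 182 − 30 = 152 left.
August 1857 has 31 days: 152 − 31 = 121 left.
July 1857 has 31 days: 121 − 31 = 90 left.
June 1857 has 30 days: 90 − 30 = 60 left.
May 1857 has 31 days: 60 − 31 = 29 left.
April 1857 has 30 days; 30 − 29 = 1 → April 1, 1857.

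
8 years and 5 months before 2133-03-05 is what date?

October 5, 2124

Subtracting 8 years and 5 months from March 5, 2133.
-8 years → 2125; month 3 − 5 = -2, which is month 10 of year 2124 → October 2124.
Day 5 is valid in October, giving October 5, 2124.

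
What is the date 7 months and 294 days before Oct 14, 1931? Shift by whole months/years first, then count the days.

Subtracting 7 months and 294 days from October 14, 1931: first the month/year part, then the days.
month 10 − 7 = 3 → March 1931.
Day 14 is valid in March, giving March 14, 1931.
Now subtract 294 days from March 14, 1931.
Going back 14 days from March 14, 1931 reaches the end of the previous month; 294 − 14 = 280 left.
February 1931 has 28 days (1931 is not a leap year): 280 − 28 = 252 left.
January 1931 has 31 days: 252 − 31 = 221 left.
December 1930 has 31 days: 221 − 31 = 190 left.
November 1930 has 30 days: 190 − 30 = 160 left.
October 1930 has 31 days: 160 − 31 = 129 left.
September 1930 has 30 days: 129 − 30 = 99 left.
August 1930 has 31 days: 99 − 31 = 68 left.
July 1930 has 31 days: 68 − 31 = 37 left.
June 1930 has 30 days: 37 − 30 = 7 left.
May 1930 has 31 days; 31 − 7 = 24 → May 24, 1930.

May 24, 1930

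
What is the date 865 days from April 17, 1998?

August 29, 2000

Counting forward 865 days from April 17, 1998.
April has 30 days, so 30 − 17 = 13 days remain after April 17, 1998; 865 − 13 = 852 left.
May 1998 has 31 days: 852 − 31 = 821 left.
June 1998 has 30 days: 821 − 30 = 791 left.
July 1998 has 31 days: 791 − 31 = 760 left.
August 1998 has 31 days: 760 − 31 = 729 left.
September 1998 has 30 days: 729 − 30 = 699 left.
October 1998 has 31 days: 699 − 31 = 668 left.
November 1998 has 30 days: 668 − 30 = 638 left.
December 1998 has 31 days: 638 − 31 = 607 left.
January 1999 has 31 days: 607 − 31 = 576 left.
February 1999 has 28 days (1999 is not a leap year): 576 − 28 = 548 left.
March 1999 has 31 days: 548 − 31 = 517 left.
April 1999 has 30 days: 517 − 30 = 487 left.
May 1999 has 31 days: 487 − 31 = 456 left.
June 1999 has 30 days: 456 − 30 = 426 left.
July 1999 has 31 days: 426 − 31 = 395 left.
August 1999 has 31 days: 395 − 31 = 364 left.
September 1999 has 30 days: 364 − 30 = 334 left.
October 1999 has 31 days: 334 − 31 = 303 left.
November 1999 has 30 days: 303 − 30 = 273 left.
December 1999 has 31 days: 273 − 31 = 242 left.
January 2000 has 31 days: 242 − 31 = 211 left.
February 2000 has 29 days (2000 is a leap year (divisible by 400)): 211 − 29 = 182 left.
March 2000 has 31 days: 182 − 31 = 151 left.
April 2000 has 30 days: 151 − 30 = 121 left.
May 2000 has 31 days: 121 − 31 = 90 left.
June 2000 has 30 days: 90 − 30 = 60 left.
July 2000 has 31 days: 60 − 31 = 29 left.
29 days into August 2000 → August 29, 2000.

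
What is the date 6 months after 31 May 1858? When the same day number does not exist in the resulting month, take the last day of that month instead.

November 30, 1858

Adding 6 months from May 31, 1858.
month 5 + 6 = 11 → November 1858.
November 1858 has only 30 days and the start was day 31, so the date clamps to November 30, 1858.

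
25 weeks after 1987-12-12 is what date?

June 4, 1988

Advancing 25 weeks = 175 days from December 12, 1987.
December has 31 days, so 31 − 12 = 19 days remain after December 12, 1987; 175 − 19 = 156 left.
January 1988 has 31 days: 156 − 31 = 125 left.
February 1988 has 29 days (1988 is a leap year): 125 − 29 = 96 left.
March 1988 has 31 days: 96 − 31 = 65 left.
April 1988 has 30 days: 65 − 30 = 35 left.
May 1988 has 31 days: 35 − 31 = 4 left.
4 days into June 1988 → June 4, 1988.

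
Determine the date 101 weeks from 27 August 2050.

August 3, 2052

Counting forward 101 weeks = 707 days from August 27, 2050.
August has 31 days, so 31 − 27 = 4 days remain after August 27, 2050; 707 − 4 = 703 left.
September 2050 has 30 days: 703 − 30 = 673 left.
October 2050 has 31 days: 673 − 31 = 642 left.
November 2050 has 30 days: 642 − 30 = 612 left.
December 2050 has 31 days: 612 − 31 = 581 left.
January 2051 has 31 days: 581 − 31 = 550 left.
February 2051 has 28 days (2051 is not a leap year): 550 − 28 = 522 left.
March 2051 has 31 days: 522 − 31 = 491 left.
April 2051 has 30 days: 491 − 30 = 461 left.
May 2051 has 31 days: 461 − 31 = 430 left.
June 2051 has 30 days: 430 − 30 = 400 left.
July 2051 has 31 days: 400 − 31 = 369 left.
August 2051 has 31 days: 369 − 31 = 338 left.
September 2051 has 30 days: 338 − 30 = 308 left.
October 2051 has 31 days: 308 − 31 = 277 left.
November 2051 has 30 days: 277 − 30 = 247 left.
December 2051 has 31 days: 247 − 31 = 216 left.
January 2052 has 31 days: 216 − 31 = 185 left.
February 2052 has 29 days (2052 is a leap year): 185 − 29 = 156 left.
March 2052 has 31 days: 156 − 31 = 125 left.
April 2052 has 30 days: 125 − 30 = 95 left.
May 2052 has 31 days: 95 − 31 = 64 left.
June 2052 has 30 days: 64 − 30 = 34 left.
July 2052 has 31 days: 34 − 31 = 3 left.
3 days into August 2052 → August 3, 2052.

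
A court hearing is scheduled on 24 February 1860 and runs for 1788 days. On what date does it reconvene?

January 16, 1865

Advancing 1788 days from February 24, 1860.
February has 29 days, so 29 − 24 = 5 days remain after February 24, 1860; 1788 − 5 = 1783 left.
March 1860 has 31 days: 1783 − 31 = 1752 left.
April 1860 has 30 days: 1752 − 30 = 1722 left.
May 1860 has 31 days: 1722 − 31 = 1691 left.
June 1860 has 30 days: 1691 − 30 = 1661 left.
July 1860 has 31 days: 1661 − 31 = 1630 left.
August 1860 has 31 days: 1630 − 31 = 1599 left.
September 1860 has 30 days: 1599 − 30 = 1569 left.
October 1860 has 31 days: 1569 − 31 = 1538 left.
November 1860 has 30 days: 1538 − 30 = 1508 left.
December 1860 has 31 days: 1508 − 31 = 1477 left.
January 1861 has 31 days: 1477 − 31 = 1446 left.
February 1861 has 28 days (1861 is not a leap year): 1446 − 28 = 1418 left.
March 1861 has 31 days: 1418 − 31 = 1387 left.
April 1861 has 30 days: 1387 − 30 = 1357 left.
May 1861 has 31 days: 1357 − 31 = 1326 left.
June 1861 has 30 days: 1326 − 30 = 1296 left.
July 1861 has 31 days: 1296 − 31 = 1265 left.
August 1861 has 31 days: 1265 − 31 = 1234 left.
September 1861 has 30 days: 1234 − 30 = 1204 left.
October 1861 has 31 days: 1204 − 31 = 1173 left.
November 1861 has 30 days: 1173 − 30 = 1143 left.
December 1861 has 31 days: 1143 − 31 = 1112 left.
January 1862 has 31 days: 1112 − 31 = 1081 left.
February 1862 has 28 days (1862 is not a leap year): 1081 − 28 = 1053 left.
March 1862 has 31 days: 1053 − 31 = 1022 left.
April 1862 has 30 days: 1022 − 30 = 992 left.
May 1862 has 31 days: 992 − 31 = 961 left.
June 1862 has 30 days: 961 − 30 = 931 left.
July 1862 has 31 days: 931 − 31 = 900 left.
August 1862 has 31 days: 900 − 31 = 869 left.
September 1862 has 30 days: 869 − 30 = 839 left.
October 1862 has 31 days: 839 − 31 = 808 left.
November 1862 has 30 days: 808 − 30 = 778 left.
December 1862 has 31 days: 778 − 31 = 747 left.
January 1863 has 31 days: 747 − 31 = 716 left.
February 1863 has 28 days (1863 is not a leap year): 716 − 28 = 688 left.
March 1863 has 31 days: 688 − 31 = 657 left.
April 1863 has 30 days: 657 − 30 = 627 left.
May 1863 has 31 days: 627 − 31 = 596 left.
June 1863 has 30 days: 596 − 30 = 566 left.
July 1863 has 31 days: 566 − 31 = 535 left.
August 1863 has 31 days: 535 − 31 = 504 left.
September 1863 has 30 days: 504 − 30 = 474 left.
October 1863 has 31 days: 474 − 31 = 443 left.
November 1863 has 30 days: 443 − 30 = 413 left.
December 1863 has 31 days: 413 − 31 = 382 left.
January 1864 has 31 days: 382 − 31 = 351 left.
February 1864 has 29 days (1864 is a leap year): 351 − 29 = 322 left.
March 1864 has 31 days: 322 − 31 = 291 left.
April 1864 has 30 days: 291 − 30 = 261 left.
May 1864 has 31 days: 261 − 31 = 230 left.
June 1864 has 30 days: 230 − 30 = 200 left.
July 1864 has 31 days: 200 − 31 = 169 left.
August 1864 has 31 days: 169 − 31 = 138 left.
September 1864 has 30 days: 138 − 30 = 108 left.
October 1864 has 31 days: 108 − 31 = 77 left.
November 1864 has 30 days: 77 − 30 = 47 left.
December 1864 has 31 days: 47 − 31 = 16 left.
16 days into January 1865 → January 16, 1865.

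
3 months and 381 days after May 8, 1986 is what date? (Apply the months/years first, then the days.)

August 24, 1987

Advancing 3 months and 381 days from May 8, 1986: first the month/year part, then the days.
month 5 + 3 = 8 → August 1986.
Day 8 is valid in August, giving August 8, 1986.
Now add 381 days from August 8, 1986.
August has 31 days, so 31 − 8 = 23 days remain after August 8, 1986; 381 − 23 = 358 left.
September 1986 has 30 days: 358 − 30 = 328 left.
October 1986 has 31 days: 328 − 31 = 297 left.
November 1986 has 30 days: 297 − 30 = 267 left.
December 1986 has 31 days: 267 − 31 = 236 left.
January 1987 has 31 days: 236 − 31 = 205 left.
February 1987 has 28 days (1987 is not a leap year): 205 − 28 = 177 left.
March 1987 has 31 days: 177 − 31 = 146 left.
April 1987 has 30 days: 146 − 30 = 116 left.
May 1987 has 31 days: 116 − 31 = 85 left.
June 1987 has 30 days: 85 − 30 = 55 left.
July 1987 has 31 days: 55 − 31 = 24 left.
24 days into August 1987 → August 24, 1987.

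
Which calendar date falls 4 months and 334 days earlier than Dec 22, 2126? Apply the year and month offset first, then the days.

Going back 4 months and 334 days from December 22, 2126: first the month/year part, then the days.
month 12 − 4 = 8 → August 2126.
Day 22 is valid in August, giving August 22, 2126.
Now subtract 334 days from August 22, 2126.
Going back 22 days from August 22, 2126 reaches the end of the previous month; 334 − 22 = 312 left.
July 2126 has 31 days: 312 − 31 = 281 left.
June 2126 has 30 days: 281 − 30 = 251 left.
May 2126 has 31 days: 251 − 31 = 220 left.
April 2126 has 30 days: 220 − 30 = 190 left.
March 2126 has 31 days: 190 − 31 = 159 left.
February 2126 has 28 days (2126 is not a leap year): 159 − 28 = 131 left.
January 2126 has 31 days: 131 − 31 = 100 left.
December 2125 has 31 days: 100 − 31 = 69 left.
November 2125 has 30 days: 69 − 30 = 39 left.
October 2125 has 31 days: 39 − 31 = 8 left.
September 2125 has 30 days; 30 − 8 = 22 → September 22, 2125.

September 22, 2125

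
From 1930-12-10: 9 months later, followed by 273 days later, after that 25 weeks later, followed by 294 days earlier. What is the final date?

February 11, 1932

Advancing 9 months from December 10, 1930:
month 12 + 9 = 21, which is month 9 of year 1931 → September 1931.
Day 10 is valid in September, giving September 10, 1931.
Counting forward 273 days from September 10, 1931:
September has 30 days, so 30 − 10 = 20 days remain after September 10, 1931; 273 − 20 = 253 left.
October 1931 has 31 days: 253 − 31 = 222 left.
November 1931 has 30 days: 222 − 30 = 192 left.
December 1931 has 31 days: 192 − 31 = 161 left.
January 1932 has 31 days: 161 − 31 = 130 left.
February 1932 has 29 days (1932 is a leap year): 130 − 29 = 101 left.
March 1932 has 31 days: 101 − 31 = 70 left.
April 1932 has 30 days: 70 − 30 = 40 left.
May 1932 has 31 days: 40 − 31 = 9 left.
9 days into June 1932 → June 9, 1932.
Counting forward 25 weeks (= 175 days) from June 9, 1932:
June has 30 days, so 30 − 9 = 21 days remain after June 9, 1932; 175 − 21 = 154 left.
July 1932 has 31 days: 154 − 31 = 123 left.
August 1932 has 31 days: 123 − 31 = 92 left.
September 1932 has 30 days: 92 − 30 = 62 left.
October 1932 has 31 days: 62 − 31 = 31 left.
November 1932 has 30 days: 31 − 30 = 1 left.
1 day into December 1932 → December 1, 1932.
Counting back 294 days from December 1, 1932:
Going back 1 day from December 1, 1932 reaches the end of the previous month; 294 − 1 = 293 left.
November 1932 has 30 days: 293 − 30 = 263 left.
October 1932 has 31 days: 263 − 31 = 232 left.
September 1932 has 30 days: 232 − 30 = 202 left.
August 1932 has 31 days: 202 − 31 = 171 left.
July 1932 has 31 days: 171 − 31 = 140 left.
June 1932 has 30 days: 140 − 30 = 110 left.
May 1932 has 31 days: 110 − 31 = 79 left.
April 1932 has 30 days: 79 − 30 = 49 left.
March 1932 has 31 days: 49 − 31 = 18 left.
February 1932 has 29 days; 29 − 18 = 11 → February 11, 1932.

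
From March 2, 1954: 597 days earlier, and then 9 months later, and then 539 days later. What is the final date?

October 4, 1954

Going back 597 days from March 2, 1954:
Going back 2 days from March 2, 1954 reaches the end of the previous month; 597 − 2 = 595 left.
February 1954 has 28 days (1954 is not a leap year): 595 − 28 = 567 left.
January 1954 has 31 days: 567 − 31 = 536 left.
December 1953 has 31 days: 536 − 31 = 505 left.
November 1953 has 30 days: 505 − 30 = 475 left.
October 1953 has 31 days: 475 − 31 = 444 left.
September 1953 has 30 days: 444 − 30 = 414 left.
August 1953 has 31 days: 414 − 31 = 383 left.
July 1953 has 31 days: 383 − 31 = 352 left.
June 1953 has 30 days: 352 − 30 = 322 left.
May 1953 has 31 days: 322 − 31 = 291 left.
April 1953 has 30 days: 291 − 30 = 261 left.
March 1953 has 31 days: 261 − 31 = 230 left.
February 1953 has 28 days (1953 is not a leap year): 230 − 28 = 202 left.
January 1953 has 31 days: 202 − 31 = 171 left.
December 1952 has 31 days: 171 − 31 = 140 left.
November 1952 has 30 days: 140 − 30 = 110 left.
October 1952 has 31 days: 110 − 31 = 79 left.
September 1952 has 30 days: 79 − 30 = 49 left.
August 1952 has 31 days: 49 − 31 = 18 left.
July 1952 has 31 days; 31 − 18 = 13 → July 13, 1952.
Counting forward 9 months from July 13, 1952:
month 7 + 9 = 16, which is month 4 of year 1953 → April 1953.
Day 13 is valid in April, giving April 13, 1953.
Adding 539 days from April 13, 1953:
April has 30 days, so 30 − 13 = 17 days remain after April 13, 1953; 539 − 17 = 522 left.
May 1953 has 31 days: 522 − 31 = 491 left.
June 1953 has 30 days: 491 − 30 = 461 left.
July 1953 has 31 days: 461 − 31 = 430 left.
August 1953 has 31 days: 430 − 31 = 399 left.
September 1953 has 30 days: 399 − 30 = 369 left.
October 1953 has 31 days: 369 − 31 = 338 left.
November 1953 has 30 days: 338 − 30 = 308 left.
December 1953 has 31 days: 308 − 31 = 277 left.
January 1954 has 31 days: 277 − 31 = 246 left.
February 1954 has 28 days (1954 is not a leap year): 246 − 28 = 218 left.
March 1954 has 31 days: 218 − 31 = 187 left.
April 1954 has 30 days: 187 − 30 = 157 left.
May 1954 has 31 days: 157 − 31 = 126 left.
June 1954 has 30 days: 126 − 30 = 96 left.
July 1954 has 31 days: 96 − 31 = 65 left.
August 1954 has 31 days: 65 − 31 = 34 left.
September 1954 has 30 days: 34 − 30 = 4 left.
4 days into October 1954 → October 4, 1954.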